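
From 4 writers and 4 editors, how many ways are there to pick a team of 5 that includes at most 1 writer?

Split by how many writers are chosen (0 through 1).
Sum: C(4,0)·C(4,5) + C(4,1)·C(4,4) = 0 + 4 = 4.

4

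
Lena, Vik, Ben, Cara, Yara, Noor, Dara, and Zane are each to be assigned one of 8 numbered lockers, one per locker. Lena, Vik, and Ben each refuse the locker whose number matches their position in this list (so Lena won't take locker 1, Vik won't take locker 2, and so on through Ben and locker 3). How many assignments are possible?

Let Aᵢ (for i ∈ {1, 2, 3}) be the placements that put person i in their forbidden locker. Any j of these fix j positions, leaving (8−j)! ways to fill the rest, and there are C(3,j) ways to pick which j.
By inclusion–exclusion, the number of valid placements is Σ_{j=0}^{3} (−1)^j C(3,j)·(8−j)!.
Computing: 40320 − 15120 + 2160 − 120 = 27240.

27240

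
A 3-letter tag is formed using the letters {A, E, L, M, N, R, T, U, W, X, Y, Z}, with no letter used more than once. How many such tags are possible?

1320

Choose and order 3 of the 12 symbols: the first letter has 12 options, the next 11, then 10.
That product is 12 × 11 × 10 = 1320.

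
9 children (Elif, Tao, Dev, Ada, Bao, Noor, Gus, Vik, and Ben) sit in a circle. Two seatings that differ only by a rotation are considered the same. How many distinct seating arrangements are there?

Fix one person's seat to break rotational symmetry; the remaining 8 people can be arranged in (8)! = 40320 ways.

40320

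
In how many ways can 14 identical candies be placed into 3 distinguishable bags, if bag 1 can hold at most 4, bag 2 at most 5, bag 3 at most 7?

By stars and bars, unrestricted non-negative solutions to x_1+…+x_3 = 14 number C(14+2,2) = 120.
Subtract solutions that violate a single cap (substitute x_i' = x_i − (cap_i+1)): x_1 ≥ 5 gives C(11,2) = 55; x_2 ≥ 6 gives C(10,2) = 45; x_3 ≥ 8 gives C(8,2) = 28. Together 128.
Add back pairs where two caps are both exceeded: 10 + 3 + 1 = 14.
By inclusion–exclusion the count is 120 − 128 + 14 = 6.

6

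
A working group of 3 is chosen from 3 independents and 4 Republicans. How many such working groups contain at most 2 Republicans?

Split by how many Republicans are chosen (0 through 2).
Sum: C(4,0)·C(3,3) + C(4,1)·C(3,2) + C(4,2)·C(3,1) = 1 + 12 + 18 = 31.

31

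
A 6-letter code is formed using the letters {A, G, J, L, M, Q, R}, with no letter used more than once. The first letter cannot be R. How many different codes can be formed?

4320

The first letter has 7−1 = 6 choices (anything except R).
The remaining 5 letters are filled from the other 6 symbols without repetition: 6 × 5 × 4 × 3 × 2 = 720.
Total: 6 × 720 = 4320.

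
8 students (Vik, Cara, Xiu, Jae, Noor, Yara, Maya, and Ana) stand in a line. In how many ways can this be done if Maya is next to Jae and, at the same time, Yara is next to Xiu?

2880

Treat {Maya,Jae} as one block (2 orders) and {Yara,Xiu} as another (2 orders).
That leaves 6 units to arrange: 2 × 2 × 6! = 4 × 720 = 2880.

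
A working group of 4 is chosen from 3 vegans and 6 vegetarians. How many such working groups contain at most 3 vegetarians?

Split by how many vegetarians are chosen (0 through 3).
Sum: C(6,0)·C(3,4) + C(6,1)·C(3,3) + C(6,2)·C(3,2) + C(6,3)·C(3,1) = 0 + 6 + 45 + 60 = 111.

111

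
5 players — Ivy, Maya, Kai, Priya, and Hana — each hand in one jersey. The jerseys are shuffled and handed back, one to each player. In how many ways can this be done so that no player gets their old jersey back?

44

This is the derangement count D_5: permutations of 5 items with no fixed point.
By inclusion–exclusion this is Σ_{j=0}^{5} (−1)^j C(5,j)·(5−j)!.
Computing: 120 − 120 + 60 − 20 + 5 − 1 = 44.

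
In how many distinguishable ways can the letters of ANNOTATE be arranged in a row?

5040

The 8 letters of ANNOTATE have repeats: A appearing twice, N appearing twice, and T appearing twice.
Dividing 8! = 40320 by 2!·2!·2! = 8 for the repeated letters gives 5040.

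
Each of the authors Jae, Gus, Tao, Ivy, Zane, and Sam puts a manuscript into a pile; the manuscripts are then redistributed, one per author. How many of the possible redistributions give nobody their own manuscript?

265

Let Aᵢ be the assignments in which author i gets their own manuscript. We want the size of the complement of A₁∪…∪A_6.
By inclusion–exclusion this is Σ_{j=0}^{6} (−1)^j C(6,j)·(6−j)!.
Computing: 720 − 720 + 360 − 120 + 30 − 6 + 1 = 265.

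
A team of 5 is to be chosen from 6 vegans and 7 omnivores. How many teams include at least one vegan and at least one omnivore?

Total 5-person selections from all 13: C(13,5) = 1287.
Selections missing a whole group: no vegans → C(7,5) = 21; no omnivores → C(6,5) = 6.
Both groups omitted at once is impossible, so 1287 − 27 = 1260.

1260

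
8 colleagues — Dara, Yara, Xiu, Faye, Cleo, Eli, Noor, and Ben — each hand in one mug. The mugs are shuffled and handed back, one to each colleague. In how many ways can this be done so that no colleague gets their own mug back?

Count assignments avoiding every fixed point. For any j of the 8 colleagues fixed to their own mug, the other 8−j can be arranged in (8−j)! ways.
By inclusion–exclusion this is Σ_{j=0}^{8} (−1)^j C(8,j)·(8−j)!.
Computing: 40320 − 40320 + 20160 − 6720 + 1680 − 336 + 56 − 8 + 1 = 14833.

14833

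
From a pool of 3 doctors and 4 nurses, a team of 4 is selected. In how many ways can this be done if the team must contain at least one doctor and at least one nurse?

34

Unrestricted: C(7,4) = 35 ways to pick any 4 of the 7.
Subtract selections that omit an entire group: no doctors → C(4,4) = 1; no nurses → C(3,4) = 0.
Both groups omitted at once is impossible, so 35 − 1 = 34.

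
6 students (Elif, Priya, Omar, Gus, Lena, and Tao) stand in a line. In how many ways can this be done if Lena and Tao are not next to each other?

Of the 6! = 720 arrangements, those with Lena and Tao adjacent number 2 × 5! = 240 (treat the pair as a block with 2 internal orders).
Complementary counting: 720 − 240 = 480.

480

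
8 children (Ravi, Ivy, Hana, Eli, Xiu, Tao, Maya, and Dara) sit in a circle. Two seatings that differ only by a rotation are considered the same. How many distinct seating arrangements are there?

5040

Around a circle, 8 distinct people have 8!/8 = (7)! = 5040 rotationally distinct seatings.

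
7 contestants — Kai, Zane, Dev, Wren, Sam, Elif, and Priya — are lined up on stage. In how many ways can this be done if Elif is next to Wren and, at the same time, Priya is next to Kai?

480

Treat {Elif,Wren} as one block (2 orders) and {Priya,Kai} as another (2 orders).
That leaves 5 units to arrange: 2 × 2 × 5! = 4 × 120 = 480.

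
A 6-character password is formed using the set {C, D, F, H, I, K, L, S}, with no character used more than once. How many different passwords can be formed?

20160

Choose and order 6 of the 8 symbols: the first character has 8 options, the next 7, and so on down to 3.
That product is 8 × 7 × 6 × 5 × 4 × 3 = 20160.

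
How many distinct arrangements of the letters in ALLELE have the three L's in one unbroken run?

12

Treat the 3 copies of L as a single block. The multiset to arrange is then {LLL, A, E, E}, 4 items in all.
That gives (4)!/(2!) = 12 arrangements.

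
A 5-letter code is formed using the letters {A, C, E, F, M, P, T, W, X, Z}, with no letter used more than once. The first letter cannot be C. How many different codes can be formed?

27216

The first letter has 10−1 = 9 choices (anything except C).
The remaining 4 letters are filled from the other 9 symbols without repetition: 9 × 8 × 7 × 6 = 3024.
Total: 9 × 3024 = 27216.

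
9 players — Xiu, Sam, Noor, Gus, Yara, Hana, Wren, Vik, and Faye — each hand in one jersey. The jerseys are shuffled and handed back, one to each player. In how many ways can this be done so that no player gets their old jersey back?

133496

Let Aᵢ be the assignments in which player i gets their old jersey. We want the size of the complement of A₁∪…∪A_9.
By inclusion–exclusion this is Σ_{j=0}^{9} (−1)^j C(9,j)·(9−j)!.
Computing: 362880 − 362880 + 181440 − 60480 + 15120 − 3024 + 504 − 72 + 9 − 1 = 133496.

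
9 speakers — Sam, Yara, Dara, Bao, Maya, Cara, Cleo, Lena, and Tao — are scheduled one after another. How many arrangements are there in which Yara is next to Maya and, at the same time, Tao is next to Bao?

Treat {Yara,Maya} as one block (2 orders) and {Tao,Bao} as another (2 orders).
That leaves 7 units to arrange: 2 × 2 × 7! = 4 × 5040 = 20160.

20160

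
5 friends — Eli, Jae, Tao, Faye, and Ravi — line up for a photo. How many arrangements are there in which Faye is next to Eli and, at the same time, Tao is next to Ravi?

Treat {Faye,Eli} as one block (2 orders) and {Tao,Ravi} as another (2 orders).
That leaves 3 units to arrange: 2 × 2 × 3! = 4 × 6 = 24.

24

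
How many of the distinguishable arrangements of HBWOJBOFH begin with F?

5040

With the first slot taken by F, it remains to arrange the other 8 letters (HBWOJBOH).
Those 8 letters have B appearing twice, H appearing twice, and O appearing twice, giving (8)!/(2!·2!·2!) = 5040.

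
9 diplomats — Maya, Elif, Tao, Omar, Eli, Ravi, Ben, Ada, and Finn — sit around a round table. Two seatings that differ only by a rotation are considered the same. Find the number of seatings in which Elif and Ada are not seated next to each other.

All circular seatings of 9 people number (8)! = 40320.
Those with Elif next to Ada: fuse the pair into one unit and seat 8 units around a circle — 2·(7)! = 10080.
Subtracting, 40320 − 10080 = 30240.

30240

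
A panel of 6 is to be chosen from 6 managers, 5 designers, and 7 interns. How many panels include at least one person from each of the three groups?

15470

Unrestricted: C(18,6) = 18564 ways to pick any 6 of the 18.
Selections missing a whole group: no managers → C(12,6) = 924; no designers → C(13,6) = 1716; no interns → C(11,6) = 462.
Add back selections omitting two groups (i.e. drawn from a single group): C(6,6) + C(5,6) + C(7,6) = 8.
By inclusion–exclusion: 18564 − 3102 + 8 = 15470.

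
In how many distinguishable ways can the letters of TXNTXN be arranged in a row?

Letter multiplicities in TXNTXN: N×2, T×2, X×2.
So there are 6! / (2!·2!·2!) = 90 distinguishable arrangements.

90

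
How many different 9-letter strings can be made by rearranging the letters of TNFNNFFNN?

504

The 9 letters of TNFNNFFNN have repeats: F appearing 3 times and N appearing 5 times.
The number of distinct arrangements is 9!/(5!·3!) = 362880/720 = 504.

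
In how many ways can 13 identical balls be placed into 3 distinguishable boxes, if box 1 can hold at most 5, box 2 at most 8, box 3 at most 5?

Ignoring the caps, the number of non-negative solutions to x_1+…+x_3 = 13 is C(15,2) = 105.
Subtract solutions that violate a single cap (substitute x_i' = x_i − (cap_i+1)): x_1 ≥ 6 gives C(9,2) = 36; x_2 ≥ 9 gives C(6,2) = 15; x_3 ≥ 6 gives C(9,2) = 36. Together 87.
Add back pairs where two caps are both exceeded: 0 + 3 + 0 = 3.
By inclusion–exclusion the count is 105 − 87 + 3 = 21.

21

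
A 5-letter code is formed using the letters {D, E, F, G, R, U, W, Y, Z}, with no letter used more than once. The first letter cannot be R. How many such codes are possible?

13440

The first letter has 9−1 = 8 choices (anything except R).
The remaining 4 letters are filled from the other 8 symbols without repetition: 8 × 7 × 6 × 5 = 1680.
Total: 8 × 1680 = 13440.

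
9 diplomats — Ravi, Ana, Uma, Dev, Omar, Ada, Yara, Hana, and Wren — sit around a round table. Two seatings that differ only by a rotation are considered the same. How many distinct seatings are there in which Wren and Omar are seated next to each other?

Glue Wren and Omar into a block (2 internal orders). Seating 8 units around a circle gives (7)! arrangements.
So 2 × (7)! = 2 × 5040 = 10080.

10080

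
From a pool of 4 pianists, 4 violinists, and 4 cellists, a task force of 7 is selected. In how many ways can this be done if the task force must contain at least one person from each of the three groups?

768

Unrestricted: C(12,7) = 792 ways to pick any 7 of the 12.
Subtract selections that omit an entire group: no pianists → C(8,7) = 8; no violinists → C(8,7) = 8; no cellists → C(8,7) = 8.
Add back selections omitting two groups (i.e. drawn from a single group): C(4,7) + C(4,7) + C(4,7) = 0.
By inclusion–exclusion: 792 − 24 + 0 = 768.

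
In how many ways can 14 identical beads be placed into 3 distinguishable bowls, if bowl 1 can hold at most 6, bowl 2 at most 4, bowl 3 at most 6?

By stars and bars, unrestricted non-negative solutions to x_1+…+x_3 = 14 number C(14+2,2) = 120.
Subtract solutions that violate a single cap (substitute x_i' = x_i − (cap_i+1)): x_1 ≥ 7 gives C(9,2) = 36; x_2 ≥ 5 gives C(11,2) = 55; x_3 ≥ 7 gives C(9,2) = 36. Together 127.
Add back pairs where two caps are both exceeded: 6 + 1 + 6 = 13.
By inclusion–exclusion the count is 120 − 127 + 13 = 6.

6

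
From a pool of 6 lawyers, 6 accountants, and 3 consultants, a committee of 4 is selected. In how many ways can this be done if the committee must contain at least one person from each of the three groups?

With no constraint there are C(15,4) = 1365 possible selections.
Subtract selections that omit an entire group: no lawyers → C(9,4) = 126; no accountants → C(9,4) = 126; no consultants → C(12,4) = 495.
Add back selections omitting two groups (i.e. drawn from a single group): C(6,4) + C(6,4) + C(3,4) = 30.
By inclusion–exclusion: 1365 − 747 + 30 = 648.

648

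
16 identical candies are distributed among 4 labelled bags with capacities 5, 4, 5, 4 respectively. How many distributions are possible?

By stars and bars, unrestricted non-negative solutions to x_1+…+x_4 = 16 number C(16+3,3) = 969.
Subtract solutions that violate a single cap (substitute x_i' = x_i − (cap_i+1)): x_1 ≥ 6 gives C(13,3) = 286; x_2 ≥ 5 gives C(14,3) = 364; x_3 ≥ 6 gives C(13,3) = 286; x_4 ≥ 5 gives C(14,3) = 364. Together 1300.
Add back pairs where two caps are both exceeded: 56 + 35 + 56 + 56 + 84 + 56 = 343.
Subtract triples: 0 + 1 + 0 + 1 = 2.
By inclusion–exclusion the count is 969 − 1300 + 343 − 2 = 10.

10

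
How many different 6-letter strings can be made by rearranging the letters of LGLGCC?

90

The 6 letters of LGLGCC have repeats: C appearing twice, G appearing twice, and L appearing twice.
The number of distinct arrangements is 6!/(2!·2!·2!) = 720/8 = 90.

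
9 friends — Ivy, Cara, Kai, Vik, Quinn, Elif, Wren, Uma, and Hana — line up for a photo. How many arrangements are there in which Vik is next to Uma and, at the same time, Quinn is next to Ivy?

Treat {Vik,Uma} as one block (2 orders) and {Quinn,Ivy} as another (2 orders).
That leaves 7 units to arrange: 2 × 2 × 7! = 4 × 5040 = 20160.

20160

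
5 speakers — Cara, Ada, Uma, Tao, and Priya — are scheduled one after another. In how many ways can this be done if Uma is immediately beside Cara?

Glue Uma and Cara into one block (2 internal orders), leaving 4 units to arrange in a row.
That gives 2 × 4! = 2 × 24 = 48.

48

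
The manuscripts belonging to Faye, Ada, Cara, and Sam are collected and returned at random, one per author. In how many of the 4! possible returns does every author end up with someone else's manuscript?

9

This is the derangement count D_4: permutations of 4 items with no fixed point.
By inclusion–exclusion this is Σ_{j=0}^{4} (−1)^j C(4,j)·(4−j)!.
Computing: 24 − 24 + 12 − 4 + 1 = 9.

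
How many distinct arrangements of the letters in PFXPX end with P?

12

With the last slot taken by P, it remains to arrange the other 4 letters (FXPX).
Those 4 letters have X appearing twice, giving (4)!/(2!) = 12.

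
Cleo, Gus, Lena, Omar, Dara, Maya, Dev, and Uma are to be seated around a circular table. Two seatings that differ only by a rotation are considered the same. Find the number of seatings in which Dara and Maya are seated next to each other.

Glue Dara and Maya into a block (2 internal orders). Seating 7 units around a circle gives (6)! arrangements.
So 2 × (6)! = 2 × 720 = 1440.

1440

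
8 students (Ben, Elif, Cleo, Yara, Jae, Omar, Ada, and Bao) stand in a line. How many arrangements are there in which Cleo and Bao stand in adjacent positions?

10080

Glue Cleo and Bao into one block (2 internal orders), leaving 7 units to arrange in a row.
That gives 2 × 7! = 2 × 5040 = 10080.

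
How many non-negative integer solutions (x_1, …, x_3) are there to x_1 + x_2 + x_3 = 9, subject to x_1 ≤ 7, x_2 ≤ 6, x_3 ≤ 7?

Ignoring the caps, the number of non-negative solutions to x_1+…+x_3 = 9 is C(11,2) = 55.
Subtract solutions that violate a single cap (substitute x_i' = x_i − (cap_i+1)): x_1 ≥ 8 gives C(3,2) = 3; x_2 ≥ 7 gives C(4,2) = 6; x_3 ≥ 8 gives C(3,2) = 3. Together 12.
No two caps can be exceeded simultaneously, so the pair terms are all 0.
By inclusion–exclusion the count is 55 − 12 + 0 = 43.

43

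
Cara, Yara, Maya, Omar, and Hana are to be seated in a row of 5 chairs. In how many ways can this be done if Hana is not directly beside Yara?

72

Of the 5! = 120 arrangements, those with Hana and Yara adjacent number 2 × 4! = 48 (treat the pair as a block with 2 internal orders).
So 120 − 48 = 72 arrangements keep them apart.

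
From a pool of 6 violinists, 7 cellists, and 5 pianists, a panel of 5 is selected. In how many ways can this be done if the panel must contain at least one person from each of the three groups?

6055

Total 5-person selections from all 18: C(18,5) = 8568.
Selections missing a whole group: no violinists → C(12,5) = 792; no cellists → C(11,5) = 462; no pianists → C(13,5) = 1287.
Add back selections omitting two groups (i.e. drawn from a single group): C(6,5) + C(7,5) + C(5,5) = 28.
By inclusion–exclusion: 8568 − 2541 + 28 = 6055.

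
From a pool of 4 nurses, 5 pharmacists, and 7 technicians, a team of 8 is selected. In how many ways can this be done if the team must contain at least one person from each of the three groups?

With no constraint there are C(16,8) = 12870 possible selections.
Subtract selections that omit an entire group: no nurses → C(12,8) = 495; no pharmacists → C(11,8) = 165; no technicians → C(9,8) = 9.
Add back selections omitting two groups (i.e. drawn from a single group): C(4,8) + C(5,8) + C(7,8) = 0.
By inclusion–exclusion: 12870 − 669 + 0 = 12201.

12201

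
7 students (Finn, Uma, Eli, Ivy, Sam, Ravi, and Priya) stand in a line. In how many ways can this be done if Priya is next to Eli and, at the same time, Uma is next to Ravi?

Treat {Priya,Eli} as one block (2 orders) and {Uma,Ravi} as another (2 orders).
That leaves 5 units to arrange: 2 × 2 × 5! = 4 × 120 = 480.

480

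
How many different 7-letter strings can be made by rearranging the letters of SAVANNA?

Letter multiplicities in SAVANNA: A×3, N×2, S×1, V×1.
Dividing 7! = 5040 by 3!·2! = 12 for the repeated letters gives 420.

420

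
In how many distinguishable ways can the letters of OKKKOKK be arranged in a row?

OKKKOKK has 7 letters with K appearing 5 times and O appearing twice.
The number of distinct arrangements is 7!/(5!·2!) = 5040/240 = 21.

21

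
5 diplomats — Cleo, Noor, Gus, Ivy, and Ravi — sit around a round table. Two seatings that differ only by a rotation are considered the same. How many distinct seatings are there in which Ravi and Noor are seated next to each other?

Treat {Ravi, Noor} as one unit (2 internal orders) and seat the resulting 4 units around the table: (3)! circular arrangements.
So 2 × (3)! = 2 × 6 = 12.

12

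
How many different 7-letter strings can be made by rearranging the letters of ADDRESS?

1260

Letter multiplicities in ADDRESS: A×1, D×2, E×1, R×1, S×2.
Dividing 7! = 5040 by 2!·2! = 4 for the repeated letters gives 1260.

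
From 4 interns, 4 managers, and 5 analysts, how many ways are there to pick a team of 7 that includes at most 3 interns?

Split by how many interns are chosen (0 through 3).
Sum: C(4,0)·C(9,7) + C(4,1)·C(9,6) + C(4,2)·C(9,5) + C(4,3)·C(9,4) = 36 + 336 + 756 + 504 = 1632.

1632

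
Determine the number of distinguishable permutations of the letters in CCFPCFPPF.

CCFPCFPPF has 9 letters with C appearing 3 times, F appearing 3 times, and P appearing 3 times.
Dividing 9! = 362880 by 3!·3!·3! = 216 for the repeated letters gives 1680.

1680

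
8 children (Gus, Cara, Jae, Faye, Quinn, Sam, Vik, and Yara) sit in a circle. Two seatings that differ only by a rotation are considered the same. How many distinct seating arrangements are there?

5040

Seat Gus anywhere (absorbing the rotational symmetry), then permute the other 7: (7)! = 5040.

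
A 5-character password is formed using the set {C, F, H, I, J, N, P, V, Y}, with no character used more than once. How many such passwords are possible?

15120

This is a permutation of 5 out of 9: P(9,5) = 9!/4!.
9 × 8 × 7 × 6 × 5 = 15120.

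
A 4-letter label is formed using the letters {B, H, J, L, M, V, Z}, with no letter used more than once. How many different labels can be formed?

840

Choose and order 4 of the 7 symbols: the first letter has 7 options, the next 6, then 5, 4.
7 × 6 × 5 × 4 = 840.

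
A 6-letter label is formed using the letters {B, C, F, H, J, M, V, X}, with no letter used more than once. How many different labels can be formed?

This is a permutation of 6 out of 8: P(8,6) = 8!/2!.
8 × 7 × 6 × 5 × 4 × 3 = 20160.

20160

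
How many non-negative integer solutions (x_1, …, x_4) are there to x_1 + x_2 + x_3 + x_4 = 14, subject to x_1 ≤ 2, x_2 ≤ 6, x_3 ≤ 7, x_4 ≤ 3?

30

Without the upper bounds there are C(17,3) = 680 ways to split 14 among 4 variables.
Subtract solutions that violate a single cap (substitute x_i' = x_i − (cap_i+1)): x_1 ≥ 3 gives C(14,3) = 364; x_2 ≥ 7 gives C(10,3) = 120; x_3 ≥ 8 gives C(9,3) = 84; x_4 ≥ 4 gives C(13,3) = 286. Together 854.
Add back pairs where two caps are both exceeded: 35 + 20 + 120 + 0 + 20 + 10 = 205.
Subtract triples: 0 + 1 + 0 + 0 = 1.
By inclusion–exclusion the count is 680 − 854 + 205 − 1 = 30.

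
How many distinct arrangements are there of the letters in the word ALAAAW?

30

The 6 letters of ALAAAW have repeats: A appearing 4 times.
Dividing 6! = 720 by 4! = 24 for the repeated letters gives 30.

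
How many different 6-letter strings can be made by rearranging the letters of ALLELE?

60

The 6 letters of ALLELE have repeats: E appearing twice and L appearing 3 times.
Dividing 6! = 720 by 3!·2! = 12 for the repeated letters gives 60.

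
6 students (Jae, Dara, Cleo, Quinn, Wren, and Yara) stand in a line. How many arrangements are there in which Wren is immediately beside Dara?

Glue Wren and Dara into one block (2 internal orders), leaving 5 units to arrange in a row.
That gives 2 × 5! = 2 × 120 = 240.

240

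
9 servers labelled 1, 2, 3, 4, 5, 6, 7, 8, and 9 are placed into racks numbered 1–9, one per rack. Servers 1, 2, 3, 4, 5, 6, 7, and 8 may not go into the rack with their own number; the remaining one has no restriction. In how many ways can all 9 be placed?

Let Aᵢ (for 1 ≤ i ≤ 8) be the placements that put server i in its forbidden rack. Any j of these fix j positions, leaving (9−j)! ways to fill the rest, and there are C(8,j) ways to pick which j.
By inclusion–exclusion, the number of valid placements is Σ_{j=0}^{8} (−1)^j C(8,j)·(9−j)!.
Computing: 362880 − 322560 + 141120 − 40320 + 8400 − 1344 + 168 − 16 + 1 = 148329.

148329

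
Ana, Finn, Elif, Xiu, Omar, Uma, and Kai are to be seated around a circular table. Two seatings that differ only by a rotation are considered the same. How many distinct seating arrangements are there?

720

Around a circle, 7 distinct people have 7!/7 = (6)! = 720 rotationally distinct seatings.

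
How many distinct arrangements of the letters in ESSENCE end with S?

120

Fix S in the last position and arrange the remaining 6 letters.
Those 6 letters have E appearing 3 times, giving (6)!/(3!) = 120.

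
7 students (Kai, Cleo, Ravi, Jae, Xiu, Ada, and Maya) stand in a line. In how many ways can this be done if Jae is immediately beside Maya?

Treat {Jae, Maya} as a single unit. There are 6 units to order, and the pair itself can be ordered 2 ways.
So the count is 2·(6)! = 1440.

1440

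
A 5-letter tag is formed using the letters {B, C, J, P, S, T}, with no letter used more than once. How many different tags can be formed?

720

Choose and order 5 of the 6 symbols: the first letter has 6 options, the next 5, and so on down to 2.
6 × 5 × 4 × 3 × 2 = 720.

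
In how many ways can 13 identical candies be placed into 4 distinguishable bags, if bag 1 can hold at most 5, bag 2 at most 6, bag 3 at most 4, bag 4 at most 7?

By stars and bars, unrestricted non-negative solutions to x_1+…+x_4 = 13 number C(13+3,3) = 560.
Subtract solutions that violate a single cap (substitute x_i' = x_i − (cap_i+1)): x_1 ≥ 6 gives C(10,3) = 120; x_2 ≥ 7 gives C(9,3) = 84; x_3 ≥ 5 gives C(11,3) = 165; x_4 ≥ 8 gives C(8,3) = 56. Together 425.
Add back pairs where two caps are both exceeded: 1 + 10 + 0 + 4 + 0 + 1 = 16.
By inclusion–exclusion the count is 560 − 425 + 16 = 151.

151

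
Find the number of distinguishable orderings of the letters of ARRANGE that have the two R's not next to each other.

900

There are 7!/(2!·2!) = 1260 arrangements of ARRANGE in total.
Arrangements with the R's together: treat RR as one letter, giving (6)!/(2!) = 360.
Hence 1260 − 360 = 900.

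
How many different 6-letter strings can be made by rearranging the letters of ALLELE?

60

The 6 letters of ALLELE have repeats: E appearing twice and L appearing 3 times.
The number of distinct arrangements is 6!/(3!·2!) = 720/12 = 60.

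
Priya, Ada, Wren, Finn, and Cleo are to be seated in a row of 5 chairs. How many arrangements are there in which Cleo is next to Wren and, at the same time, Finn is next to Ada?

24

Treat {Cleo,Wren} as one block (2 orders) and {Finn,Ada} as another (2 orders).
That leaves 3 units to arrange: 2 × 2 × 3! = 4 × 6 = 24.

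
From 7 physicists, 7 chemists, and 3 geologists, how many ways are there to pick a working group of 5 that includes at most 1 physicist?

Split by how many physicists are chosen (0 through 1).
Sum: C(7,0)·C(10,5) + C(7,1)·C(10,4) = 252 + 1470 = 1722.

1722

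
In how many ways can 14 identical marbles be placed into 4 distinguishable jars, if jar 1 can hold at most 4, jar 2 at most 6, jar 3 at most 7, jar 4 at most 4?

99

Ignoring the caps, the number of non-negative solutions to x_1+…+x_4 = 14 is C(17,3) = 680.
Subtract solutions that violate a single cap (substitute x_i' = x_i − (cap_i+1)): x_1 ≥ 5 gives C(12,3) = 220; x_2 ≥ 7 gives C(10,3) = 120; x_3 ≥ 8 gives C(9,3) = 84; x_4 ≥ 5 gives C(12,3) = 220. Together 644.
Add back pairs where two caps are both exceeded: 10 + 4 + 35 + 0 + 10 + 4 = 63.
By inclusion–exclusion the count is 680 − 644 + 63 = 99.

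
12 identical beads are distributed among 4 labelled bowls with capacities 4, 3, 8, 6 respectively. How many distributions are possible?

By stars and bars, unrestricted non-negative solutions to x_1+…+x_4 = 12 number C(12+3,3) = 455.
Subtract solutions that violate a single cap (substitute x_i' = x_i − (cap_i+1)): x_1 ≥ 5 gives C(10,3) = 120; x_2 ≥ 4 gives C(11,3) = 165; x_3 ≥ 9 gives C(6,3) = 20; x_4 ≥ 7 gives C(8,3) = 56. Together 361.
Add back pairs where two caps are both exceeded: 20 + 0 + 1 + 0 + 4 + 0 = 25.
By inclusion–exclusion the count is 455 − 361 + 25 = 119.

119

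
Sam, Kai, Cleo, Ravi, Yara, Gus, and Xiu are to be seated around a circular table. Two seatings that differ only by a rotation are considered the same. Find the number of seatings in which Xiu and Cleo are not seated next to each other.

All circular seatings of 7 people number (6)! = 720.
Seatings with Xiu beside Cleo: treat them as a block with 2 internal orders, giving 2 × (5)! = 240.
Subtracting, 720 − 240 = 480.

480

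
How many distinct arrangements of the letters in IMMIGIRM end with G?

Fix G in the last position and arrange the remaining 7 letters.
Those 7 letters have I appearing 3 times and M appearing 3 times, giving (7)!/(3!·3!) = 140.

140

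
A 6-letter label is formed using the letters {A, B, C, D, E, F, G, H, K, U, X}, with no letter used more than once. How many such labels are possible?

332640

This is a permutation of 6 out of 11: P(11,6) = 11!/5!.
That product is 11 × 10 × 9 × 8 × 7 × 6 = 332640.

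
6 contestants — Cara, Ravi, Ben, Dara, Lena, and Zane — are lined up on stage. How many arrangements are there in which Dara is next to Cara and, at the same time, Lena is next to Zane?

Treat {Dara,Cara} as one block (2 orders) and {Lena,Zane} as another (2 orders).
That leaves 4 units to arrange: 2 × 2 × 4! = 4 × 24 = 96.

96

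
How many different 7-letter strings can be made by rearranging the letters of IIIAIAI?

21

IIIAIAI has 7 letters with A appearing twice and I appearing 5 times.
So there are 7! / (5!·2!) = 21 distinguishable arrangements.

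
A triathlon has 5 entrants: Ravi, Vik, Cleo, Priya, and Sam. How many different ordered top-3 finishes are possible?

60

This is an ordered selection of 3 from 5: P(5,3).
That gives 5 × 4 × 3 = 60.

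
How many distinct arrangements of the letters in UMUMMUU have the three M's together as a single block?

5

Treat the 3 copies of M as a single block. The multiset to arrange is then {MMM, U, U, U, U}, 5 items in all.
That gives (5)!/(4!) = 5 arrangements.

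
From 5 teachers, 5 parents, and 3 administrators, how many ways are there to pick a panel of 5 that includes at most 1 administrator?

882

Split by how many administrators are chosen (0 through 1).
Sum: C(3,0)·C(10,5) + C(3,1)·C(10,4) = 252 + 630 = 882.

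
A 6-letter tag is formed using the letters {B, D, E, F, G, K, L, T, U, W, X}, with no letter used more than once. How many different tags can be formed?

This is a permutation of 6 out of 11: P(11,6) = 11!/5!.
That product is 11 × 10 × 9 × 8 × 7 × 6 = 332640.

332640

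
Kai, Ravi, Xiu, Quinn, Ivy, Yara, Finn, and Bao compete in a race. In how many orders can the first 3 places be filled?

336

This is an ordered selection of 3 from 8: P(8,3).
That gives 8 × 7 × 6 = 336.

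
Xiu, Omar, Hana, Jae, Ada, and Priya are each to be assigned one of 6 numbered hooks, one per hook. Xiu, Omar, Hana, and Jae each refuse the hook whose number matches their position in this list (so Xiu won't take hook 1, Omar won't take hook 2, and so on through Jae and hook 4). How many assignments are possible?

362

Let Aᵢ (for 1 ≤ i ≤ 4) be the placements that put person i in their forbidden hook. Any j of these fix j positions, leaving (6−j)! ways to fill the rest, and there are C(4,j) ways to pick which j.
By inclusion–exclusion, the number of valid placements is Σ_{j=0}^{4} (−1)^j C(4,j)·(6−j)!.
Computing: 720 − 480 + 144 − 24 + 2 = 362.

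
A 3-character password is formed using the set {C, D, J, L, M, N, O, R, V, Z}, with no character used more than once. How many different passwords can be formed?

This is a permutation of 3 out of 10: P(10,3) = 10!/7!.
That product is 10 × 9 × 8 = 720.

720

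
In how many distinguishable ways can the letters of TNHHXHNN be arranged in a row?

TNHHXHNN has 8 letters with H appearing 3 times and N appearing 3 times.
The number of distinct arrangements is 8!/(3!·3!) = 40320/36 = 1120.

1120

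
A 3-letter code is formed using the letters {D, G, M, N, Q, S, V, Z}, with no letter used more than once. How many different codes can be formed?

336

With no repetition, fill the 3 letters in order: 8 choices, then 7, down to 6.
8 × 7 × 6 = 336.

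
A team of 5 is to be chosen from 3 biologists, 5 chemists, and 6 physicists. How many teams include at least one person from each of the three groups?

1365

Total 5-person selections from all 14: C(14,5) = 2002.
Selections missing a whole group: no biologists → C(11,5) = 462; no chemists → C(9,5) = 126; no physicists → C(8,5) = 56.
Add back selections omitting two groups (i.e. drawn from a single group): C(3,5) + C(5,5) + C(6,5) = 7.
By inclusion–exclusion: 2002 − 644 + 7 = 1365.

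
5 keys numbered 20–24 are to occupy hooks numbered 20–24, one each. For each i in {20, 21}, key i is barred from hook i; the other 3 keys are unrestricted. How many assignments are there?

78

Let Aᵢ (for i ∈ {20, 21}) be the placements that put key i in its forbidden hook. Any j of these fix j positions, leaving (5−j)! ways to fill the rest, and there are C(2,j) ways to pick which j.
By inclusion–exclusion, the number of valid placements is Σ_{j=0}^{2} (−1)^j C(2,j)·(5−j)!.
Computing: 120 − 48 + 6 = 78.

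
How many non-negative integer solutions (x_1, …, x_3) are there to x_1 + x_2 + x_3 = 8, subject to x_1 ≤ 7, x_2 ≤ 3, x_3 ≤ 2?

11

Ignoring the caps, the number of non-negative solutions to x_1+…+x_3 = 8 is C(10,2) = 45.
Subtract solutions that violate a single cap (substitute x_i' = x_i − (cap_i+1)): x_1 ≥ 8 gives C(2,2) = 1; x_2 ≥ 4 gives C(6,2) = 15; x_3 ≥ 3 gives C(7,2) = 21. Together 37.
Add back pairs where two caps are both exceeded: 0 + 0 + 3 = 3.
By inclusion–exclusion the count is 45 − 37 + 3 = 11.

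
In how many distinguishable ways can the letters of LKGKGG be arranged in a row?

Letter multiplicities in LKGKGG: G×3, K×2, L×1.
Dividing 6! = 720 by 3!·2! = 12 for the repeated letters gives 60.

60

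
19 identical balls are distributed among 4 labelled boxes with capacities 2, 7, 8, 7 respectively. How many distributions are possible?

46

Without the upper bounds there are C(22,3) = 1540 ways to split 19 among 4 boxes.
Subtract solutions that violate a single cap (substitute x_i' = x_i − (cap_i+1)): x_1 ≥ 3 gives C(19,3) = 969; x_2 ≥ 8 gives C(14,3) = 364; x_3 ≥ 9 gives C(13,3) = 286; x_4 ≥ 8 gives C(14,3) = 364. Together 1983.
Add back pairs where two caps are both exceeded: 165 + 120 + 165 + 10 + 20 + 10 = 490.
Subtract triples: 0 + 1 + 0 + 0 = 1.
By inclusion–exclusion the count is 1540 − 1983 + 490 − 1 = 46.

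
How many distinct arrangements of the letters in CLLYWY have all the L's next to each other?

60

Treat the 2 copies of L as a single block. The multiset to arrange is then {LL, C, W, Y, Y}, 5 items in all.
That gives (5)!/(2!) = 60 arrangements.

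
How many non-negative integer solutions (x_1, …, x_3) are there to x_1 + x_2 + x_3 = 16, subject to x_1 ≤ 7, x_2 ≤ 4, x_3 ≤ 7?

6

By stars and bars, unrestricted non-negative solutions to x_1+…+x_3 = 16 number C(16+2,2) = 153.
Subtract solutions that violate a single cap (substitute x_i' = x_i − (cap_i+1)): x_1 ≥ 8 gives C(10,2) = 45; x_2 ≥ 5 gives C(13,2) = 78; x_3 ≥ 8 gives C(10,2) = 45. Together 168.
Add back pairs where two caps are both exceeded: 10 + 1 + 10 = 21.
By inclusion–exclusion the count is 153 − 168 + 21 = 6.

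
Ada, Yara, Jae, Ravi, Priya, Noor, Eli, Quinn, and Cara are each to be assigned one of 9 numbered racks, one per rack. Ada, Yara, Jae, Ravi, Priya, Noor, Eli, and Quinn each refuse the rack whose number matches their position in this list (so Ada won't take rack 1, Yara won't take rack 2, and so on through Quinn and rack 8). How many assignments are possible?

Let Aᵢ (for 1 ≤ i ≤ 8) be the placements that put person i in their forbidden rack. Any j of these fix j positions, leaving (9−j)! ways to fill the rest, and there are C(8,j) ways to pick which j.
By inclusion–exclusion, the number of valid placements is Σ_{j=0}^{8} (−1)^j C(8,j)·(9−j)!.
Computing: 362880 − 322560 + 141120 − 40320 + 8400 − 1344 + 168 − 16 + 1 = 148329.

148329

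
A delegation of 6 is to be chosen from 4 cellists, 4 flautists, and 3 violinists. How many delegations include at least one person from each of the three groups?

Total 6-person selections from all 11: C(11,6) = 462.
Subtract selections that omit an entire group: no cellists → C(7,6) = 7; no flautists → C(7,6) = 7; no violinists → C(8,6) = 28.
Add back selections omitting two groups (i.e. drawn from a single group): C(4,6) + C(4,6) + C(3,6) = 0.
By inclusion–exclusion: 462 − 42 + 0 = 420.

420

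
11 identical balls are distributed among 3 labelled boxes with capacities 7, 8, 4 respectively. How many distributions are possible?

By stars and bars, unrestricted non-negative solutions to x_1+…+x_3 = 11 number C(11+2,2) = 78.
Subtract solutions that violate a single cap (substitute x_i' = x_i − (cap_i+1)): x_1 ≥ 8 gives C(5,2) = 10; x_2 ≥ 9 gives C(4,2) = 6; x_3 ≥ 5 gives C(8,2) = 28. Together 44.
No two caps can be exceeded simultaneously, so the pair terms are all 0.
By inclusion–exclusion the count is 78 − 44 + 0 = 34.

34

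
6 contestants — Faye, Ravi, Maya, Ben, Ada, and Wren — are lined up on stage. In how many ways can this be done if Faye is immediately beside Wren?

Place the 4 others and the Faye-Wren pair as 5 objects in a line; the pair has 2 internal arrangements.
So the count is 2·(5)! = 240.

240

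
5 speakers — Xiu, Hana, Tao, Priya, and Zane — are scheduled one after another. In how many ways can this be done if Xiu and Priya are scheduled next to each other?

48

Place the 3 others and the Xiu-Priya pair as 4 objects in a line; the pair has 2 internal arrangements.
So the count is 2·(4)! = 48.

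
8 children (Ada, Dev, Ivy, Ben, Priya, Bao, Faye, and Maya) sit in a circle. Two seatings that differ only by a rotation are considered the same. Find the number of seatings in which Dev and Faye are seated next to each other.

1440

Glue Dev and Faye into a block (2 internal orders). Seating 7 units around a circle gives (6)! arrangements.
So 2 × (6)! = 2 × 720 = 1440.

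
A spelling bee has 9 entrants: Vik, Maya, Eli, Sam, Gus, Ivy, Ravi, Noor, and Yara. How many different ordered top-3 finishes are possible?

504

There are 9 choices for 1st place, 8 for 2nd, and 7 for 3rd.
That gives 9 × 8 × 7 = 504.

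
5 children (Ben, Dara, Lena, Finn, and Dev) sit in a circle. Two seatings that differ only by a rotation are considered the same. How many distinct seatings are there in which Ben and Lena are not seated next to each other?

Without the restriction there are (4)! = 24 seatings.
Those with Ben next to Lena: fuse the pair into one unit and seat 4 units around a circle — 2·(3)! = 12.
Subtracting, 24 − 12 = 12.

12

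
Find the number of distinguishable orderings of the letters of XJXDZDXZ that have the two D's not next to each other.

Total arrangements of XJXDZDXZ: 8!/(3!·2!·2!) = 1680.
Arrangements with the D's together: treat DD as one letter, giving (7)!/(3!·2!) = 420.
Subtracting, 1680 − 420 = 1260 arrangements keep the D's apart.

1260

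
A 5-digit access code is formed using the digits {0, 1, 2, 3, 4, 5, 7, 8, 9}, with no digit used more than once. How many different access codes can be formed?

15120

Choose and order 5 of the 9 symbols: the first digit has 9 options, the next 8, and so on down to 5.
9 × 8 × 7 × 6 × 5 = 15120.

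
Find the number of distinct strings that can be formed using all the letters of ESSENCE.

420

Letter multiplicities in ESSENCE: C×1, E×3, N×1, S×2.
The number of distinct arrangements is 7!/(3!·2!) = 5040/12 = 420.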